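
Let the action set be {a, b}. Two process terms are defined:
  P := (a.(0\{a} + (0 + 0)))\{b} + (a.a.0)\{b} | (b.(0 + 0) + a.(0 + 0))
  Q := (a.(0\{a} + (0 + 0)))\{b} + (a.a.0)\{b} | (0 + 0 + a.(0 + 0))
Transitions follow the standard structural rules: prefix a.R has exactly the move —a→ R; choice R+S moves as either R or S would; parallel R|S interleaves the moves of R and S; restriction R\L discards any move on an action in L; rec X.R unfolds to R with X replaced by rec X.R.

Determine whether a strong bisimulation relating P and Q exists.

NO

Reachable graph of P (7 states):
  u0 = (a.(0\{a} + (0 + 0)))\{b} + (a.a.0)\{b} | (b.(0 + 0) + a.(0 + 0)) :: =a=> u1, =a=> u2, =a=> u3, =b=> u3
  u1 = (0\{a} + (0 + 0))\{b} :: (no moves)
  u2 = (a.0)\{b} | (b.(0 + 0) + a.(0 + 0)) :: =a=> u4, =a=> u5, =b=> u4
  u3 = (a.a.0)\{b} | (0 + 0) :: =a=> u4
  u4 = (a.0)\{b} | (0 + 0) :: =a=> u6
  u5 = 0\{b} | (b.(0 + 0) + a.(0 + 0)) :: =a=> u6, =b=> u6
  u6 = 0\{b} | (0 + 0) :: (no moves)
Reachable graph of Q (7 states):
  v0 = (a.(0\{a} + (0 + 0)))\{b} + (a.a.0)\{b} | (0 + 0 + a.(0 + 0)) :: =a=> v1, =a=> v2, =a=> v3
  v1 = (0\{a} + (0 + 0))\{b} :: (no moves)
  v2 = (a.0)\{b} | (0 + 0 + a.(0 + 0)) :: =a=> v4, =a=> v5
  v3 = (a.a.0)\{b} | (0 + 0) :: =a=> v4
  v4 = (a.0)\{b} | (0 + 0) :: =a=> v6
  v5 = 0\{b} | (0 + 0 + a.(0 + 0)) :: =a=> v6
  v6 = 0\{b} | (0 + 0) :: (no moves)
Coarsest stable partition (strong bisimilarity classes):
  B0 = {u0}
  B1 = {u2}
  B2 = {u5}
  B3 = {u1, u6, v1, v6}
  B4 = {u4, v4, v5}
  B5 = {u3, v2, v3}
  B6 = {v0}
u0 ∈ B0, v0 ∈ B6 → different blocks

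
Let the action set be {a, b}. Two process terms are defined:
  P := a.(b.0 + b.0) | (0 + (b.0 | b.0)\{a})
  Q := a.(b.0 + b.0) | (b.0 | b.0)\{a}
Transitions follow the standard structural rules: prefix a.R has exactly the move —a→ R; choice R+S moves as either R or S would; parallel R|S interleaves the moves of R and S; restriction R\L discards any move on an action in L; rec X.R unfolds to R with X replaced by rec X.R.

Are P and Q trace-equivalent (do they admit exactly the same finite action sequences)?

YES

P's transition system — 12 states:
  s0 = a.(b.0 + b.0) | (0 + (b.0 | b.0)\{a}) has moves --a--▸ s1, --b--▸ s2, --b--▸ s3
  s1 = (b.0 + b.0) | (0 + (b.0 | b.0)\{a}) has moves --b--▸ s4, --b--▸ s5, --b--▸ s6
  s2 = a.(b.0 + b.0) | (0 | b.0)\{a} has moves --a--▸ s4, --b--▸ s7
  s3 = a.(b.0 + b.0) | (b.0 | 0)\{a} has moves --a--▸ s5, --b--▸ s7
  s4 = (b.0 + b.0) | (0 | b.0)\{a} has moves --b--▸ s8, --b--▸ s9
  s5 = (b.0 + b.0) | (b.0 | 0)\{a} has moves --b--▸ s10, --b--▸ s8
  s6 = 0 | (0 + (b.0 | b.0)\{a}) has moves --b--▸ s10, --b--▸ s9
  s7 = a.(b.0 + b.0) | (0 | 0)\{a} has moves --a--▸ s8
  s8 = (b.0 + b.0) | (0 | 0)\{a} has moves --b--▸ s11
  s9 = 0 | (0 | b.0)\{a} has moves --b--▸ s11
  s10 = 0 | (b.0 | 0)\{a} has moves --b--▸ s11
  s11 = 0 | (0 | 0)\{a} has moves stopped
Q's transition system — 12 states:
  t0 = a.(b.0 + b.0) | (b.0 | b.0)\{a} has moves --a--▸ t1, --b--▸ t2, --b--▸ t3
  t1 = (b.0 + b.0) | (b.0 | b.0)\{a} has moves --b--▸ t4, --b--▸ t5, --b--▸ t6
  t2 = a.(b.0 + b.0) | (0 | b.0)\{a} has moves --a--▸ t4, --b--▸ t7
  t3 = a.(b.0 + b.0) | (b.0 | 0)\{a} has moves --a--▸ t5, --b--▸ t7
  t4 = (b.0 + b.0) | (0 | b.0)\{a} has moves --b--▸ t8, --b--▸ t9
  t5 = (b.0 + b.0) | (b.0 | 0)\{a} has moves --b--▸ t10, --b--▸ t8
  t6 = 0 | (b.0 | b.0)\{a} has moves --b--▸ t10, --b--▸ t9
  t7 = a.(b.0 + b.0) | (0 | 0)\{a} has moves --a--▸ t8
  t8 = (b.0 + b.0) | (0 | 0)\{a} has moves --b--▸ t11
  t9 = 0 | (0 | b.0)\{a} has moves --b--▸ t11
  t10 = 0 | (b.0 | 0)\{a} has moves --b--▸ t11
  t11 = 0 | (0 | 0)\{a} has moves stopped
Coarsest stable partition (strong bisimilarity classes):
  B0 = {s0, t0}
  B1 = {s2, s3, t2, t3}
  B2 = {s4, s5, s6, t4, t5, t6}
  B3 = {s10, s8, s9, t10, t8, t9}
  B4 = {s11, t11}
  B5 = {s7, t7}
  B6 = {s1, t1}
s0 ∈ B0, t0 ∈ B0 → same block
Bisimilar ⇒ trace-equivalent.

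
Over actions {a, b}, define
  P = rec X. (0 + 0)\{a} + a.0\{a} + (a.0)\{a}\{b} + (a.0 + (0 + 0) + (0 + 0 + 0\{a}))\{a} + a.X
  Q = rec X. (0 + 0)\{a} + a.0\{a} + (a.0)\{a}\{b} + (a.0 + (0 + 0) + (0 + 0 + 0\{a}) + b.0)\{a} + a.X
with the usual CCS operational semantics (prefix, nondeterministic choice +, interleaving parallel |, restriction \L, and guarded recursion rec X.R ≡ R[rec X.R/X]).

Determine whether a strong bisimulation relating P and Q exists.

P's transition system — 2 states:
  s0 = rec X. (0 + 0)\{a} + a.0\{a} + (a.0)\{a}\{b} + (a.0 + (0 + 0) + (0 + 0 + 0\{a}))\{a} + a.X ⊢ —a→ s0, —a→ s1
  s1 = 0\{a} ⊢ deadlocked
Q's transition system — 2 states:
  t0 = rec X. (0 + 0)\{a} + a.0\{a} + (a.0)\{a}\{b} + (a.0 + (0 + 0) + (0 + 0 + 0\{a}) + b.0)\{a} + a.X ⊢ —a→ t0, —a→ t1, —b→ t1
  t1 = 0\{a} ⊢ deadlocked
Partition-refinement fixed point:
  B0 = {s0}
  B1 = {s1, t1}
  B2 = {t0}
s0 ∈ B0, t0 ∈ B2 → different blocks

P ≁ Q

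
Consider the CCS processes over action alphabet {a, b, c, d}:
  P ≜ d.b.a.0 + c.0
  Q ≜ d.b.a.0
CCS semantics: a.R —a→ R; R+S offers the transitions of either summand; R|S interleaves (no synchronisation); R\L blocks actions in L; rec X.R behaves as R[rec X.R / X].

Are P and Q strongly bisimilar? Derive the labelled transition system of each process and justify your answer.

P's transition system — 4 states:
  m0 = d.b.a.0 + c.0 | ··c··> m1, ··d··> m2
  m1 = 0 | stopped
  m2 = b.a.0 | ··b··> m3
  m3 = a.0 | ··a··> m1
Q's transition system — 4 states:
  n0 = d.b.a.0 | ··d··> n1
  n1 = b.a.0 | ··b··> n2
  n2 = a.0 | ··a··> n3
  n3 = 0 | stopped
Coarsest stable partition (strong bisimilarity classes):
  B0 = {m0}
  B1 = {m2, n1}
  B2 = {m3, n2}
  B3 = {m1, n3}
  B4 = {n0}
m0 ∈ B0, n0 ∈ B4 → different blocks

not bisimilar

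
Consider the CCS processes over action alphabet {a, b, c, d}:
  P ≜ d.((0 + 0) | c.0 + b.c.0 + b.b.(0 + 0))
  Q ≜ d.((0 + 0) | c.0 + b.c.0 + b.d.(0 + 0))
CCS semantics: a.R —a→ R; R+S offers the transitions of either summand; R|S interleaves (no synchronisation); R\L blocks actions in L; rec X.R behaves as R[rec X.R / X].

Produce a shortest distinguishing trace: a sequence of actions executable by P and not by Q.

LTS(P): 7 reachable states
  p0 = d.((0 + 0) | c.0 + b.c.0 + b.b.(0 + 0)) ⊢ —d→ p1
  p1 = (0 + 0) | c.0 + b.c.0 + b.b.(0 + 0) ⊢ —b→ p2, —b→ p3, —c→ p4
  p2 = b.(0 + 0) ⊢ —b→ p5
  p3 = c.0 ⊢ —c→ p6
  p4 = (0 + 0) | 0 ⊢ (no moves)
  p5 = 0 + 0 ⊢ (no moves)
  p6 = 0 ⊢ (no moves)
LTS(Q): 7 reachable states
  q0 = d.((0 + 0) | c.0 + b.c.0 + b.d.(0 + 0)) ⊢ —d→ q1
  q1 = (0 + 0) | c.0 + b.c.0 + b.d.(0 + 0) ⊢ —b→ q2, —b→ q3, —c→ q4
  q2 = c.0 ⊢ —c→ q5
  q3 = d.(0 + 0) ⊢ —d→ q6
  q4 = (0 + 0) | 0 ⊢ (no moves)
  q5 = 0 ⊢ (no moves)
  q6 = 0 + 0 ⊢ (no moves)
Trace ⟨dbb⟩ through P, begin at {p0}:
  [1] d ⇒ {p1}
  [2] b ⇒ {p2, p3}
  [3] b ⇒ {p5}
  P completes σ.
Trace ⟨dbb⟩ through Q, begin at {q0}:
  [1] d ⇒ {q1}
  [2] b ⇒ {q2, q3}
  [3] b ⇒ ∅  — Q cannot continue

dbb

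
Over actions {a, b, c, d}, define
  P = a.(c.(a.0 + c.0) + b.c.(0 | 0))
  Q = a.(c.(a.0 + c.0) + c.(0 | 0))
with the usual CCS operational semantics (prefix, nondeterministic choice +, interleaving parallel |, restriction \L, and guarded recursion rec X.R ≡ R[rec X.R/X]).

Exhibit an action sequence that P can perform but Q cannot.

ab

Reachable graph of P (6 states):
  u0 = a.(c.(a.0 + c.0) + b.c.(0 | 0)) has moves —a→ u1
  u1 = c.(a.0 + c.0) + b.c.(0 | 0) has moves —b→ u2, —c→ u3
  u2 = c.(0 | 0) has moves —c→ u4
  u3 = a.0 + c.0 has moves —a→ u5, —c→ u5
  u4 = 0 | 0 has moves ∅
  u5 = 0 has moves ∅
Reachable graph of Q (5 states):
  v0 = a.(c.(a.0 + c.0) + c.(0 | 0)) has moves —a→ v1
  v1 = c.(a.0 + c.0) + c.(0 | 0) has moves —c→ v2, —c→ v3
  v2 = 0 | 0 has moves ∅
  v3 = a.0 + c.0 has moves —a→ v4, —c→ v4
  v4 = 0 has moves ∅
Executing ab from P (initial set {u0}):
  after a @ step 1: {u1}
  after b @ step 2: {u2}
  P completes σ.
Executing ab from Q (initial set {v0}):
  after a @ step 1: {v1}
  after b @ step 2: ∅ (Q stuck)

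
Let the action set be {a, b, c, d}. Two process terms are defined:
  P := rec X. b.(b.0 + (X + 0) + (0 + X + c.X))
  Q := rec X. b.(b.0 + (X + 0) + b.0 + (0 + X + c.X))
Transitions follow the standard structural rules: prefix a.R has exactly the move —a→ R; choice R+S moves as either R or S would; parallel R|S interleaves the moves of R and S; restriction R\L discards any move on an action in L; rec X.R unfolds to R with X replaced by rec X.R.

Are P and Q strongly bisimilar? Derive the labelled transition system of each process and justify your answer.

P ~ Q

LTS(P): 3 reachable states
  u0 = rec X. b.(b.0 + (X + 0) + (0 + X + c.X)) :: --b--▸ u1
  u1 = b.0 + ((rec X. b.(b.0 + (X + 0) + (0 + X + c.X))) + 0) + (0 + (rec X. b.(b.0 + (X + 0) + (0 + X + c.X))) + c.(rec X. b.(b.0 + (X + 0) + (0 + X + c.X)))) :: --b--▸ u1, --b--▸ u2, --c--▸ u0
  u2 = 0 :: stopped
LTS(Q): 3 reachable states
  v0 = rec X. b.(b.0 + (X + 0) + b.0 + (0 + X + c.X)) :: --b--▸ v1
  v1 = b.0 + ((rec X. b.(b.0 + (X + 0) + b.0 + (0 + X + c.X))) + 0) + b.0 + (0 + (rec X. b.(b.0 + (X + 0) + b.0 + (0 + X + c.X))) + c.(rec X. b.(b.0 + (X + 0) + b.0 + (0 + X + c.X)))) :: --b--▸ v1, --b--▸ v2, --c--▸ v0
  v2 = 0 :: stopped
Coarsest stable partition (strong bisimilarity classes):
  B0 = {u0, v0}
  B1 = {u1, v1}
  B2 = {u2, v2}
u0 ∈ B0, v0 ∈ B0 → same block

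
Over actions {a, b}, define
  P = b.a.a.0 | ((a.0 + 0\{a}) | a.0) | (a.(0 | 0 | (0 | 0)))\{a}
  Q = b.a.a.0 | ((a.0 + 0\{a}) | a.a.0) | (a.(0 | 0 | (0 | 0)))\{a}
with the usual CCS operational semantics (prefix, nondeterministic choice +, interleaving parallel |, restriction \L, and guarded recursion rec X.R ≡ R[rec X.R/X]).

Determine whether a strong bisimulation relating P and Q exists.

not bisimilar

P's transition system — 16 states:
  s0 = b.a.a.0 | ((a.0 + 0\{a}) | a.0) | (a.(0 | 0 | (0 | 0)))\{a} has moves -a-> s1, -a-> s2, -b-> s3
  s1 = b.a.a.0 | ((a.0 + 0\{a}) | 0) | (a.(0 | 0 | (0 | 0)))\{a} has moves -a-> s4, -b-> s5
  s2 = b.a.a.0 | (0 | a.0) | (a.(0 | 0 | (0 | 0)))\{a} has moves -a-> s4, -b-> s6
  s3 = a.a.0 | ((a.0 + 0\{a}) | a.0) | (a.(0 | 0 | (0 | 0)))\{a} has moves -a-> s5, -a-> s6, -a-> s7
  s4 = b.a.a.0 | (0 | 0) | (a.(0 | 0 | (0 | 0)))\{a} has moves -b-> s8
  s5 = a.a.0 | ((a.0 + 0\{a}) | 0) | (a.(0 | 0 | (0 | 0)))\{a} has moves -a-> s8, -a-> s9
  s6 = a.a.0 | (0 | a.0) | (a.(0 | 0 | (0 | 0)))\{a} has moves -a-> s10, -a-> s8
  s7 = a.0 | ((a.0 + 0\{a}) | a.0) | (a.(0 | 0 | (0 | 0)))\{a} has moves -a-> s10, -a-> s11, -a-> s9
  s8 = a.a.0 | (0 | 0) | (a.(0 | 0 | (0 | 0)))\{a} has moves -a-> s12
  s9 = a.0 | ((a.0 + 0\{a}) | 0) | (a.(0 | 0 | (0 | 0)))\{a} has moves -a-> s12, -a-> s13
  s10 = a.0 | (0 | a.0) | (a.(0 | 0 | (0 | 0)))\{a} has moves -a-> s12, -a-> s14
  s11 = 0 | ((a.0 + 0\{a}) | a.0) | (a.(0 | 0 | (0 | 0)))\{a} has moves -a-> s13, -a-> s14
  s12 = a.0 | (0 | 0) | (a.(0 | 0 | (0 | 0)))\{a} has moves -a-> s15
  s13 = 0 | ((a.0 + 0\{a}) | 0) | (a.(0 | 0 | (0 | 0)))\{a} has moves -a-> s15
  s14 = 0 | (0 | a.0) | (a.(0 | 0 | (0 | 0)))\{a} has moves -a-> s15
  s15 = 0 | (0 | 0) | (a.(0 | 0 | (0 | 0)))\{a} has moves ·
Q's transition system — 24 states:
  t0 = b.a.a.0 | ((a.0 + 0\{a}) | a.a.0) | (a.(0 | 0 | (0 | 0)))\{a} has moves -a-> t1, -a-> t2, -b-> t3
  t1 = b.a.a.0 | ((a.0 + 0\{a}) | a.0) | (a.(0 | 0 | (0 | 0)))\{a} has moves -a-> t4, -a-> t5, -b-> t6
  t2 = b.a.a.0 | (0 | a.a.0) | (a.(0 | 0 | (0 | 0)))\{a} has moves -a-> t5, -b-> t7
  t3 = a.a.0 | ((a.0 + 0\{a}) | a.a.0) | (a.(0 | 0 | (0 | 0)))\{a} has moves -a-> t6, -a-> t7, -a-> t8
  t4 = b.a.a.0 | ((a.0 + 0\{a}) | 0) | (a.(0 | 0 | (0 | 0)))\{a} has moves -a-> t9, -b-> t10
  t5 = b.a.a.0 | (0 | a.0) | (a.(0 | 0 | (0 | 0)))\{a} has moves -a-> t9, -b-> t11
  t6 = a.a.0 | ((a.0 + 0\{a}) | a.0) | (a.(0 | 0 | (0 | 0)))\{a} has moves -a-> t10, -a-> t11, -a-> t12
  t7 = a.a.0 | (0 | a.a.0) | (a.(0 | 0 | (0 | 0)))\{a} has moves -a-> t11, -a-> t13
  t8 = a.0 | ((a.0 + 0\{a}) | a.a.0) | (a.(0 | 0 | (0 | 0)))\{a} has moves -a-> t12, -a-> t13, -a-> t14
  t9 = b.a.a.0 | (0 | 0) | (a.(0 | 0 | (0 | 0)))\{a} has moves -b-> t15
  t10 = a.a.0 | ((a.0 + 0\{a}) | 0) | (a.(0 | 0 | (0 | 0)))\{a} has moves -a-> t15, -a-> t16
  t11 = a.a.0 | (0 | a.0) | (a.(0 | 0 | (0 | 0)))\{a} has moves -a-> t15, -a-> t17
  t12 = a.0 | ((a.0 + 0\{a}) | a.0) | (a.(0 | 0 | (0 | 0)))\{a} has moves -a-> t16, -a-> t17, -a-> t18
  t13 = a.0 | (0 | a.a.0) | (a.(0 | 0 | (0 | 0)))\{a} has moves -a-> t17, -a-> t19
  t14 = 0 | ((a.0 + 0\{a}) | a.a.0) | (a.(0 | 0 | (0 | 0)))\{a} has moves -a-> t18, -a-> t19
  t15 = a.a.0 | (0 | 0) | (a.(0 | 0 | (0 | 0)))\{a} has moves -a-> t20
  t16 = a.0 | ((a.0 + 0\{a}) | 0) | (a.(0 | 0 | (0 | 0)))\{a} has moves -a-> t20, -a-> t21
  t17 = a.0 | (0 | a.0) | (a.(0 | 0 | (0 | 0)))\{a} has moves -a-> t20, -a-> t22
  t18 = 0 | ((a.0 + 0\{a}) | a.0) | (a.(0 | 0 | (0 | 0)))\{a} has moves -a-> t21, -a-> t22
  t19 = 0 | (0 | a.a.0) | (a.(0 | 0 | (0 | 0)))\{a} has moves -a-> t22
  t20 = a.0 | (0 | 0) | (a.(0 | 0 | (0 | 0)))\{a} has moves -a-> t23
  t21 = 0 | ((a.0 + 0\{a}) | 0) | (a.(0 | 0 | (0 | 0)))\{a} has moves -a-> t23
  t22 = 0 | (0 | a.0) | (a.(0 | 0 | (0 | 0)))\{a} has moves -a-> t23
  t23 = 0 | (0 | 0) | (a.(0 | 0 | (0 | 0)))\{a} has moves ·
Bisimilarity quotient blocks:
  B0 = {s0, t1, t2}
  B1 = {s3, t6, t7, t8}
  B2 = {s5, s6, s7, t10, t11, t12, t13, t14}
  B3 = {s10, s11, s8, s9, t15, t16, t17, t18, t19}
  B4 = {s12, s13, s14, t20, t21, t22}
  B5 = {s15, t23}
  B6 = {s1, s2, t4, t5}
  B7 = {s4, t9}
  B8 = {t0}
  B9 = {t3}
s0 ∈ B0, t0 ∈ B8 → different blocks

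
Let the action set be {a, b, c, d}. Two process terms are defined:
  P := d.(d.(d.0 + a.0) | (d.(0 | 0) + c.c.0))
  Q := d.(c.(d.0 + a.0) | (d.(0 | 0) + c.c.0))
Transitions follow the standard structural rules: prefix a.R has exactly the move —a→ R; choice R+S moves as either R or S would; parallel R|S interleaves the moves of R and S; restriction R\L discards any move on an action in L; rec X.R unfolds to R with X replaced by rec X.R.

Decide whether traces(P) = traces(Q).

Reachable graph of P (13 states):
  m0 = d.(d.(d.0 + a.0) | (d.(0 | 0) + c.c.0)) has moves —d→ m1
  m1 = d.(d.0 + a.0) | (d.(0 | 0) + c.c.0) has moves —c→ m2, —d→ m3, —d→ m4
  m2 = d.(d.0 + a.0) | c.0 has moves —c→ m5, —d→ m6
  m3 = (d.0 + a.0) | (d.(0 | 0) + c.c.0) has moves —a→ m7, —c→ m6, —d→ m7, —d→ m8
  m4 = d.(d.0 + a.0) | (0 | 0) has moves —d→ m8
  m5 = d.(d.0 + a.0) | 0 has moves —d→ m9
  m6 = (d.0 + a.0) | c.0 has moves —a→ m10, —c→ m9, —d→ m10
  m7 = 0 | (d.(0 | 0) + c.c.0) has moves —c→ m10, —d→ m11
  m8 = (d.0 + a.0) | (0 | 0) has moves —a→ m11, —d→ m11
  m9 = (d.0 + a.0) | 0 has moves —a→ m12, —d→ m12
  m10 = 0 | c.0 has moves —c→ m12
  m11 = 0 | (0 | 0) has moves stopped
  m12 = 0 | 0 has moves stopped
Reachable graph of Q (13 states):
  n0 = d.(c.(d.0 + a.0) | (d.(0 | 0) + c.c.0)) has moves —d→ n1
  n1 = c.(d.0 + a.0) | (d.(0 | 0) + c.c.0) has moves —c→ n2, —c→ n3, —d→ n4
  n2 = (d.0 + a.0) | (d.(0 | 0) + c.c.0) has moves —a→ n5, —c→ n6, —d→ n5, —d→ n7
  n3 = c.(d.0 + a.0) | c.0 has moves —c→ n6, —c→ n8
  n4 = c.(d.0 + a.0) | (0 | 0) has moves —c→ n7
  n5 = 0 | (d.(0 | 0) + c.c.0) has moves —c→ n9, —d→ n10
  n6 = (d.0 + a.0) | c.0 has moves —a→ n9, —c→ n11, —d→ n9
  n7 = (d.0 + a.0) | (0 | 0) has moves —a→ n10, —d→ n10
  n8 = c.(d.0 + a.0) | 0 has moves —c→ n11
  n9 = 0 | c.0 has moves —c→ n12
  n10 = 0 | (0 | 0) has moves stopped
  n11 = (d.0 + a.0) | 0 has moves —a→ n12, —d→ n12
  n12 = 0 | 0 has moves stopped
Executing dda from P (initial set {m0}):
  after d @ step 1: {m1}
  after d @ step 2: {m3, m4}
  after a @ step 3: {m7}
  — P admits the full trace.
Executing dda from Q (initial set {n0}):
  after d @ step 1: {n1}
  after d @ step 2: {n4}
  after a @ step 3: no successor for Q

NO — witness ⟨dda⟩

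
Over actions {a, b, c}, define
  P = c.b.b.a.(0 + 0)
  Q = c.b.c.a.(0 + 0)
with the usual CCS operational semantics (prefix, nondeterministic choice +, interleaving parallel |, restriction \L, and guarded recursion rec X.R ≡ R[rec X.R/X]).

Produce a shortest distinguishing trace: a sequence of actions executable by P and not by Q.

P's transition system — 5 states:
  p0 = c.b.b.a.(0 + 0) → —c→ p1
  p1 = b.b.a.(0 + 0) → —b→ p2
  p2 = b.a.(0 + 0) → —b→ p3
  p3 = a.(0 + 0) → —a→ p4
  p4 = 0 + 0 → (no moves)
Q's transition system — 5 states:
  q0 = c.b.c.a.(0 + 0) → —c→ q1
  q1 = b.c.a.(0 + 0) → —b→ q2
  q2 = c.a.(0 + 0) → —c→ q3
  q3 = a.(0 + 0) → —a→ q4
  q4 = 0 + 0 → (no moves)
Run σ = ⟨cbb⟩ on P: start {p0}
  [1] c ⇒ {p1}
  [2] b ⇒ {p2}
  [3] b ⇒ {p3}
  ✓ P
Run σ = ⟨cbb⟩ on Q: start {q0}
  [1] c ⇒ {q1}
  [2] b ⇒ {q2}
  [3] b ⇒ ∅ (Q stuck)

cbb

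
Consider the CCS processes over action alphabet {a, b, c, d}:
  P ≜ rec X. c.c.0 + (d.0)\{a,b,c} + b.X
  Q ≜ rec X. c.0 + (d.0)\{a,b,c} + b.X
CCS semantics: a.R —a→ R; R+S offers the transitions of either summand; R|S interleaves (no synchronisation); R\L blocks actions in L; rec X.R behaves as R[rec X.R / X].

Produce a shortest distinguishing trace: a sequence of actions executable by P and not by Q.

Reachable graph of P (4 states):
  s0 = rec X. c.c.0 + (d.0)\{a,b,c} + b.X :: —b→ s0, —c→ s1, —d→ s2
  s1 = c.0 :: —c→ s3
  s2 = 0\{a,b,c} :: (no moves)
  s3 = 0 :: (no moves)
Reachable graph of Q (3 states):
  t0 = rec X. c.0 + (d.0)\{a,b,c} + b.X :: —b→ t0, —c→ t1, —d→ t2
  t1 = 0 :: (no moves)
  t2 = 0\{a,b,c} :: (no moves)
Run σ = ⟨cc⟩ on P: start {s0}
  [1] c ⇒ {s1}
  [2] c ⇒ {s3}
  — P admits the full trace.
Run σ = ⟨cc⟩ on Q: start {t0}
  [1] c ⇒ {t1}
  [2] c ⇒ no successor for Q

cc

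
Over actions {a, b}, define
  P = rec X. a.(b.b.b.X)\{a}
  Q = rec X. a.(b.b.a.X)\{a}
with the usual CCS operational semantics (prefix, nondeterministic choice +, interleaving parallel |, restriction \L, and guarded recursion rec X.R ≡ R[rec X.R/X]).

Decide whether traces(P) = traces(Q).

NO — witness ⟨abbb⟩

P's transition system — 5 states:
  s0 = rec X. a.(b.b.b.X)\{a} | --a--▸ s1
  s1 = (b.b.b.(rec X. a.(b.b.b.X)\{a}))\{a} | --b--▸ s2
  s2 = (b.b.(rec X. a.(b.b.b.X)\{a}))\{a} | --b--▸ s3
  s3 = (b.(rec X. a.(b.b.b.X)\{a}))\{a} | --b--▸ s4
  s4 = (rec X. a.(b.b.b.X)\{a})\{a} | (no moves)
Q's transition system — 4 states:
  t0 = rec X. a.(b.b.a.X)\{a} | --a--▸ t1
  t1 = (b.b.a.(rec X. a.(b.b.a.X)\{a}))\{a} | --b--▸ t2
  t2 = (b.a.(rec X. a.(b.b.a.X)\{a}))\{a} | --b--▸ t3
  t3 = (a.(rec X. a.(b.b.a.X)\{a}))\{a} | (no moves)
Trace ⟨abbb⟩ through P, begin at {s0}:
  after a @ step 1: {s1}
  after b @ step 2: {s2}
  after b @ step 3: {s3}
  after b @ step 4: {s4}
  — P admits the full trace.
Trace ⟨abbb⟩ through Q, begin at {t0}:
  after a @ step 1: {t1}
  after b @ step 2: {t2}
  after b @ step 3: {t3}
  after b @ step 4: no successor for Q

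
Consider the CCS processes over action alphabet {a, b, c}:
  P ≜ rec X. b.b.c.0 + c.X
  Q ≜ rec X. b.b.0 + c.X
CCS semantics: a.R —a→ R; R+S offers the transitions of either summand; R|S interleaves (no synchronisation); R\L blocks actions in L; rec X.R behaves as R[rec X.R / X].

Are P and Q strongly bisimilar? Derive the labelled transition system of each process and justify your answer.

P's transition system — 4 states:
  s0 = rec X. b.b.c.0 + c.X | --b--▸ s1, --c--▸ s0
  s1 = b.c.0 | --b--▸ s2
  s2 = c.0 | --c--▸ s3
  s3 = 0 | stopped
Q's transition system — 3 states:
  t0 = rec X. b.b.0 + c.X | --b--▸ t1, --c--▸ t0
  t1 = b.0 | --b--▸ t2
  t2 = 0 | stopped
Partition-refinement fixed point:
  B0 = {s0}
  B1 = {s1}
  B2 = {s2}
  B3 = {s3, t2}
  B4 = {t0}
  B5 = {t1}
s0 ∈ B0, t0 ∈ B4 → different blocks

not bisimilar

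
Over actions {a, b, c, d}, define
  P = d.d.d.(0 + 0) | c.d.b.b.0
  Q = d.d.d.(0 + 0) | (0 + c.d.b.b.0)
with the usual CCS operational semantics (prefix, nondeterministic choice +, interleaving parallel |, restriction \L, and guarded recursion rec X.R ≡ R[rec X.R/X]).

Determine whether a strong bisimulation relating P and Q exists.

LTS(P): 20 reachable states
  m0 = d.d.d.(0 + 0) | c.d.b.b.0 ⊢ ··c··> m1, ··d··> m2
  m1 = d.d.d.(0 + 0) | d.b.b.0 ⊢ ··d··> m3, ··d··> m4
  m2 = d.d.(0 + 0) | c.d.b.b.0 ⊢ ··c··> m3, ··d··> m5
  m3 = d.d.(0 + 0) | d.b.b.0 ⊢ ··d··> m6, ··d··> m7
  m4 = d.d.d.(0 + 0) | b.b.0 ⊢ ··b··> m8, ··d··> m7
  m5 = d.(0 + 0) | c.d.b.b.0 ⊢ ··c··> m6, ··d··> m9
  m6 = d.(0 + 0) | d.b.b.0 ⊢ ··d··> m10, ··d··> m11
  m7 = d.d.(0 + 0) | b.b.0 ⊢ ··b··> m12, ··d··> m11
  m8 = d.d.d.(0 + 0) | b.0 ⊢ ··b··> m13, ··d··> m12
  m9 = (0 + 0) | c.d.b.b.0 ⊢ ··c··> m10
  m10 = (0 + 0) | d.b.b.0 ⊢ ··d··> m14
  m11 = d.(0 + 0) | b.b.0 ⊢ ··b··> m15, ··d··> m14
  m12 = d.d.(0 + 0) | b.0 ⊢ ··b··> m16, ··d··> m15
  m13 = d.d.d.(0 + 0) | 0 ⊢ ··d··> m16
  m14 = (0 + 0) | b.b.0 ⊢ ··b··> m17
  m15 = d.(0 + 0) | b.0 ⊢ ··b··> m18, ··d··> m17
  m16 = d.d.(0 + 0) | 0 ⊢ ··d··> m18
  m17 = (0 + 0) | b.0 ⊢ ··b··> m19
  m18 = d.(0 + 0) | 0 ⊢ ··d··> m19
  m19 = (0 + 0) | 0 ⊢ ·
LTS(Q): 20 reachable states
  n0 = d.d.d.(0 + 0) | (0 + c.d.b.b.0) ⊢ ··c··> n1, ··d··> n2
  n1 = d.d.d.(0 + 0) | d.b.b.0 ⊢ ··d··> n3, ··d··> n4
  n2 = d.d.(0 + 0) | (0 + c.d.b.b.0) ⊢ ··c··> n3, ··d··> n5
  n3 = d.d.(0 + 0) | d.b.b.0 ⊢ ··d··> n6, ··d··> n7
  n4 = d.d.d.(0 + 0) | b.b.0 ⊢ ··b··> n8, ··d··> n7
  n5 = d.(0 + 0) | (0 + c.d.b.b.0) ⊢ ··c··> n6, ··d··> n9
  n6 = d.(0 + 0) | d.b.b.0 ⊢ ··d··> n10, ··d··> n11
  n7 = d.d.(0 + 0) | b.b.0 ⊢ ··b··> n12, ··d··> n11
  n8 = d.d.d.(0 + 0) | b.0 ⊢ ··b··> n13, ··d··> n12
  n9 = (0 + 0) | (0 + c.d.b.b.0) ⊢ ··c··> n10
  n10 = (0 + 0) | d.b.b.0 ⊢ ··d··> n14
  n11 = d.(0 + 0) | b.b.0 ⊢ ··b··> n15, ··d··> n14
  n12 = d.d.(0 + 0) | b.0 ⊢ ··b··> n16, ··d··> n15
  n13 = d.d.d.(0 + 0) | 0 ⊢ ··d··> n16
  n14 = (0 + 0) | b.b.0 ⊢ ··b··> n17
  n15 = d.(0 + 0) | b.0 ⊢ ··b··> n18, ··d··> n17
  n16 = d.d.(0 + 0) | 0 ⊢ ··d··> n18
  n17 = (0 + 0) | b.0 ⊢ ··b··> n19
  n18 = d.(0 + 0) | 0 ⊢ ··d··> n19
  n19 = (0 + 0) | 0 ⊢ ·
Bisimilarity quotient blocks:
  B0 = {m0, n0}
  B1 = {m2, n2}
  B2 = {m5, n5}
  B3 = {m9, n9}
  B4 = {m10, n10}
  B5 = {m14, n14}
  B6 = {m17, n17}
  B7 = {m19, n19}
  B8 = {m6, n6}
  B9 = {m11, n11}
  B10 = {m15, n15}
  B11 = {m18, n18}
  B12 = {m3, n3}
  B13 = {m7, n7}
  B14 = {m12, n12}
  B15 = {m16, n16}
  B16 = {m1, n1}
  B17 = {m4, n4}
  B18 = {m8, n8}
  B19 = {m13, n13}
m0 ∈ B0, n0 ∈ B0 → same block

YES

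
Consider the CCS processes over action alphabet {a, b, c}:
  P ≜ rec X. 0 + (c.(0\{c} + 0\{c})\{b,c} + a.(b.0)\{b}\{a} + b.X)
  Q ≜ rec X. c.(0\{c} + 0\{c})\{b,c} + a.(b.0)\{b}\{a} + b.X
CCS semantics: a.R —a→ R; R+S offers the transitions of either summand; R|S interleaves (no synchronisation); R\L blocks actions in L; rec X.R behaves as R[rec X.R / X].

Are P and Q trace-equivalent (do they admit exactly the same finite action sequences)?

traces(P) = traces(Q)

Reachable graph of P (3 states):
  u0 = rec X. 0 + (c.(0\{c} + 0\{c})\{b,c} + a.(b.0)\{b}\{a} + b.X) → =a=> u1, =b=> u0, =c=> u2
  u1 = (b.0)\{b}\{a} → ·
  u2 = (0\{c} + 0\{c})\{b,c} → ·
Reachable graph of Q (3 states):
  v0 = rec X. c.(0\{c} + 0\{c})\{b,c} + a.(b.0)\{b}\{a} + b.X → =a=> v1, =b=> v0, =c=> v2
  v1 = (b.0)\{b}\{a} → ·
  v2 = (0\{c} + 0\{c})\{b,c} → ·
Coarsest stable partition (strong bisimilarity classes):
  B0 = {u0, v0}
  B1 = {u1, u2, v1, v2}
u0 ∈ B0, v0 ∈ B0 → same block
Bisimilar ⇒ trace-equivalent.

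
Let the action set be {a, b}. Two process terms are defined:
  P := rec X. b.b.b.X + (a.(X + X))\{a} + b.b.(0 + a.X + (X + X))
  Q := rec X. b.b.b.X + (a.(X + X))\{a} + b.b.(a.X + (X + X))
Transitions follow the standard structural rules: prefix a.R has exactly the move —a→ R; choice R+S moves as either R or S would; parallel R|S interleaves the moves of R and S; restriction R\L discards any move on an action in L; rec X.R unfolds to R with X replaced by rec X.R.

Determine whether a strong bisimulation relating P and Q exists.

LTS(P): 5 reachable states
  u0 = rec X. b.b.b.X + (a.(X + X))\{a} + b.b.(0 + a.X + (X + X)) :: --b--▸ u1, --b--▸ u2
  u1 = b.(0 + a.(rec X. b.b.b.X + (a.(X + X))\{a} + b.b.(0 + a.X + (X + X))) + ((rec X. b.b.b.X + (a.(X + X))\{a} + b.b.(0 + a.X + (X + X))) + (rec X. b.b.b.X + (a.(X + X))\{a} + b.b.(0 + a.X + (X + X))))) :: --b--▸ u3
  u2 = b.b.(rec X. b.b.b.X + (a.(X + X))\{a} + b.b.(0 + a.X + (X + X))) :: --b--▸ u4
  u3 = 0 + a.(rec X. b.b.b.X + (a.(X + X))\{a} + b.b.(0 + a.X + (X + X))) + ((rec X. b.b.b.X + (a.(X + X))\{a} + b.b.(0 + a.X + (X + X))) + (rec X. b.b.b.X + (a.(X + X))\{a} + b.b.(0 + a.X + (X + X)))) :: --a--▸ u0, --b--▸ u1, --b--▸ u2
  u4 = b.(rec X. b.b.b.X + (a.(X + X))\{a} + b.b.(0 + a.X + (X + X))) :: --b--▸ u0
LTS(Q): 5 reachable states
  v0 = rec X. b.b.b.X + (a.(X + X))\{a} + b.b.(a.X + (X + X)) :: --b--▸ v1, --b--▸ v2
  v1 = b.(a.(rec X. b.b.b.X + (a.(X + X))\{a} + b.b.(a.X + (X + X))) + ((rec X. b.b.b.X + (a.(X + X))\{a} + b.b.(a.X + (X + X))) + (rec X. b.b.b.X + (a.(X + X))\{a} + b.b.(a.X + (X + X))))) :: --b--▸ v3
  v2 = b.b.(rec X. b.b.b.X + (a.(X + X))\{a} + b.b.(a.X + (X + X))) :: --b--▸ v4
  v3 = a.(rec X. b.b.b.X + (a.(X + X))\{a} + b.b.(a.X + (X + X))) + ((rec X. b.b.b.X + (a.(X + X))\{a} + b.b.(a.X + (X + X))) + (rec X. b.b.b.X + (a.(X + X))\{a} + b.b.(a.X + (X + X)))) :: --a--▸ v0, --b--▸ v1, --b--▸ v2
  v4 = b.(rec X. b.b.b.X + (a.(X + X))\{a} + b.b.(a.X + (X + X))) :: --b--▸ v0
Partition-refinement fixed point:
  B0 = {u0, v0}
  B1 = {u1, v1}
  B2 = {u3, v3}
  B3 = {u2, v2}
  B4 = {u4, v4}
u0 ∈ B0, v0 ∈ B0 → same block

bisimilar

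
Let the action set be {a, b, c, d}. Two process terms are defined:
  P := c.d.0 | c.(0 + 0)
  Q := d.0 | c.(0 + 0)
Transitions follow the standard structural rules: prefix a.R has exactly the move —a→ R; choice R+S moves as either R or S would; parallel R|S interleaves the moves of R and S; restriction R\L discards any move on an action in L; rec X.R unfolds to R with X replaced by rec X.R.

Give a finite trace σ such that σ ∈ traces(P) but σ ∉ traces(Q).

P's transition system — 6 states:
  u0 = c.d.0 | c.(0 + 0) :: -c-> u1, -c-> u2
  u1 = c.d.0 | (0 + 0) :: -c-> u3
  u2 = d.0 | c.(0 + 0) :: -c-> u3, -d-> u4
  u3 = d.0 | (0 + 0) :: -d-> u5
  u4 = 0 | c.(0 + 0) :: -c-> u5
  u5 = 0 | (0 + 0) :: stopped
Q's transition system — 4 states:
  v0 = d.0 | c.(0 + 0) :: -c-> v1, -d-> v2
  v1 = d.0 | (0 + 0) :: -d-> v3
  v2 = 0 | c.(0 + 0) :: -c-> v3
  v3 = 0 | (0 + 0) :: stopped
Run σ = ⟨cc⟩ on P: start {u0}
  [1] c ⇒ {u1, u2}
  [2] c ⇒ {u3}
  ✓ P
Run σ = ⟨cc⟩ on Q: start {v0}
  [1] c ⇒ {v1}
  [2] c ⇒ no successor for Q

cc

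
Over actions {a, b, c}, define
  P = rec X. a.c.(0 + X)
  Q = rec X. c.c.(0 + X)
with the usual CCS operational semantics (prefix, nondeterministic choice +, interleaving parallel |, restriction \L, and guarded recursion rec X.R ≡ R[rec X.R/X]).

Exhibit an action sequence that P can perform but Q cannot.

a

P's transition system — 3 states:
  s0 = rec X. a.c.(0 + X) :: ··a··> s1
  s1 = c.(0 + (rec X. a.c.(0 + X))) :: ··c··> s2
  s2 = 0 + (rec X. a.c.(0 + X)) :: ··a··> s1
Q's transition system — 3 states:
  t0 = rec X. c.c.(0 + X) :: ··c··> t1
  t1 = c.(0 + (rec X. c.c.(0 + X))) :: ··c··> t2
  t2 = 0 + (rec X. c.c.(0 + X)) :: ··c··> t1
Executing a from P (initial set {s0}):
  after a @ step 1: {s1}
  ✓ P
Executing a from Q (initial set {t0}):
  after a @ step 1: no successor for Q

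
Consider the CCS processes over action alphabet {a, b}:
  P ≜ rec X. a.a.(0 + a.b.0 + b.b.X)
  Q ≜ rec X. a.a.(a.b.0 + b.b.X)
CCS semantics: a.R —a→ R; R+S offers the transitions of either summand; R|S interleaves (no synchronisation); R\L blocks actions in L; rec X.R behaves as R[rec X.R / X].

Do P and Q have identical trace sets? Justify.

Reachable graph of P (6 states):
  m0 = rec X. a.a.(0 + a.b.0 + b.b.X) :: =a=> m1
  m1 = a.(0 + a.b.0 + b.b.(rec X. a.a.(0 + a.b.0 + b.b.X))) :: =a=> m2
  m2 = 0 + a.b.0 + b.b.(rec X. a.a.(0 + a.b.0 + b.b.X)) :: =a=> m3, =b=> m4
  m3 = b.0 :: =b=> m5
  m4 = b.(rec X. a.a.(0 + a.b.0 + b.b.X)) :: =b=> m0
  m5 = 0 :: stopped
Reachable graph of Q (6 states):
  n0 = rec X. a.a.(a.b.0 + b.b.X) :: =a=> n1
  n1 = a.(a.b.0 + b.b.(rec X. a.a.(a.b.0 + b.b.X))) :: =a=> n2
  n2 = a.b.0 + b.b.(rec X. a.a.(a.b.0 + b.b.X)) :: =a=> n3, =b=> n4
  n3 = b.0 :: =b=> n5
  n4 = b.(rec X. a.a.(a.b.0 + b.b.X)) :: =b=> n0
  n5 = 0 :: stopped
Coarsest stable partition (strong bisimilarity classes):
  B0 = {m0, n0}
  B1 = {m1, n1}
  B2 = {m2, n2}
  B3 = {m3, n3}
  B4 = {m5, n5}
  B5 = {m4, n4}
m0 ∈ B0, n0 ∈ B0 → same block
Bisimilar ⇒ trace-equivalent.

traces(P) = traces(Q)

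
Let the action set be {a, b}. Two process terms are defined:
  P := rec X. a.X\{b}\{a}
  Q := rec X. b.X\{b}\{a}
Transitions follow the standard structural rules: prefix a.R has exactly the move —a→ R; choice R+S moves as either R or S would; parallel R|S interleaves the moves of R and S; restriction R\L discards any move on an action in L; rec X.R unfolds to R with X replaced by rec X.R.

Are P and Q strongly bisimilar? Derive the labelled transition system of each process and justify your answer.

Reachable graph of P (2 states):
  p0 = rec X. a.X\{b}\{a} ⊢ --a--▸ p1
  p1 = (rec X. a.X\{b}\{a})\{b}\{a} ⊢ (no moves)
Reachable graph of Q (2 states):
  q0 = rec X. b.X\{b}\{a} ⊢ --b--▸ q1
  q1 = (rec X. b.X\{b}\{a})\{b}\{a} ⊢ (no moves)
Coarsest stable partition (strong bisimilarity classes):
  B0 = {p0}
  B1 = {p1, q1}
  B2 = {q0}
p0 ∈ B0, q0 ∈ B2 → different blocks

not bisimilar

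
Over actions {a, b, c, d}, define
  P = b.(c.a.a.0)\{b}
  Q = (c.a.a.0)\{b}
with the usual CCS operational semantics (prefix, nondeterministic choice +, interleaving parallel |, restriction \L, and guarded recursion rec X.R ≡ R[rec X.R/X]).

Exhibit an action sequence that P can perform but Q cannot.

P's transition system — 5 states:
  s0 = b.(c.a.a.0)\{b} has moves --b--▸ s1
  s1 = (c.a.a.0)\{b} has moves --c--▸ s2
  s2 = (a.a.0)\{b} has moves --a--▸ s3
  s3 = (a.0)\{b} has moves --a--▸ s4
  s4 = 0\{b} has moves (no moves)
Q's transition system — 4 states:
  t0 = (c.a.a.0)\{b} has moves --c--▸ t1
  t1 = (a.a.0)\{b} has moves --a--▸ t2
  t2 = (a.0)\{b} has moves --a--▸ t3
  t3 = 0\{b} has moves (no moves)
Trace ⟨b⟩ through P, begin at {s0}:
  after b @ step 1: {s1}
  — P admits the full trace.
Trace ⟨b⟩ through Q, begin at {t0}:
  after b @ step 1: ∅ (Q stuck)

b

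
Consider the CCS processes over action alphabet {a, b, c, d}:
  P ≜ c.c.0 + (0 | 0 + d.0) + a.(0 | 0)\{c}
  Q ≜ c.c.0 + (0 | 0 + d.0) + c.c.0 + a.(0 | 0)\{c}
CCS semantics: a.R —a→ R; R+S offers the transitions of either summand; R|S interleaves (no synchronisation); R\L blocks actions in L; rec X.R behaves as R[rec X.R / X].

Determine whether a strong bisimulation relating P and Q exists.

P ~ Q

P's transition system — 4 states:
  p0 = c.c.0 + (0 | 0 + d.0) + a.(0 | 0)\{c} :: -a-> p1, -c-> p2, -d-> p3
  p1 = (0 | 0)\{c} :: stopped
  p2 = c.0 :: -c-> p3
  p3 = 0 :: stopped
Q's transition system — 4 states:
  q0 = c.c.0 + (0 | 0 + d.0) + c.c.0 + a.(0 | 0)\{c} :: -a-> q1, -c-> q2, -d-> q3
  q1 = (0 | 0)\{c} :: stopped
  q2 = c.0 :: -c-> q3
  q3 = 0 :: stopped
Coarsest stable partition (strong bisimilarity classes):
  B0 = {p0, q0}
  B1 = {p1, p3, q1, q3}
  B2 = {p2, q2}
p0 ∈ B0, q0 ∈ B0 → same block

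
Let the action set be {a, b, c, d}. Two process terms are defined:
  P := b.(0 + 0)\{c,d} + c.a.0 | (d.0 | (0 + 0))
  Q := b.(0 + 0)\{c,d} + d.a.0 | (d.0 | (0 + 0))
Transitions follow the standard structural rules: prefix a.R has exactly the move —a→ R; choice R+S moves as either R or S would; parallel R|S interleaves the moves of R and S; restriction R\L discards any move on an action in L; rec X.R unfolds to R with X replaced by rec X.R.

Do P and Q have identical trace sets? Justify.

trace-distinct — witness ⟨c⟩

LTS(P): 7 reachable states
  s0 = b.(0 + 0)\{c,d} + c.a.0 | (d.0 | (0 + 0)) has moves ··b··> s1, ··c··> s2, ··d··> s3
  s1 = (0 + 0)\{c,d} has moves ∅
  s2 = a.0 | (d.0 | (0 + 0)) has moves ··a··> s4, ··d··> s5
  s3 = c.a.0 | (0 | (0 + 0)) has moves ··c··> s5
  s4 = 0 | (d.0 | (0 + 0)) has moves ··d··> s6
  s5 = a.0 | (0 | (0 + 0)) has moves ··a··> s6
  s6 = 0 | (0 | (0 + 0)) has moves ∅
LTS(Q): 7 reachable states
  t0 = b.(0 + 0)\{c,d} + d.a.0 | (d.0 | (0 + 0)) has moves ··b··> t1, ··d··> t2, ··d··> t3
  t1 = (0 + 0)\{c,d} has moves ∅
  t2 = a.0 | (d.0 | (0 + 0)) has moves ··a··> t4, ··d··> t5
  t3 = d.a.0 | (0 | (0 + 0)) has moves ··d··> t5
  t4 = 0 | (d.0 | (0 + 0)) has moves ··d··> t6
  t5 = a.0 | (0 | (0 + 0)) has moves ··a··> t6
  t6 = 0 | (0 | (0 + 0)) has moves ∅
Trace ⟨c⟩ through P, begin at {s0}:
  step 1 (c): {s2}
  ✓ P
Trace ⟨c⟩ through Q, begin at {t0}:
  step 1 (c): ∅  — Q cannot continue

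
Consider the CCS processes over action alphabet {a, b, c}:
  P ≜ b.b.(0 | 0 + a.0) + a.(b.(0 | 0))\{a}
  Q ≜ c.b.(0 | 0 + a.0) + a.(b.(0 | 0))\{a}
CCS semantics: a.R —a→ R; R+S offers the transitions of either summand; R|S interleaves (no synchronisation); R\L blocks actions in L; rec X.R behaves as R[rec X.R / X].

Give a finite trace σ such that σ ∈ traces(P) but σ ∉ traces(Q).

LTS(P): 6 reachable states
  s0 = b.b.(0 | 0 + a.0) + a.(b.(0 | 0))\{a} ⊢ -a-> s1, -b-> s2
  s1 = (b.(0 | 0))\{a} ⊢ -b-> s3
  s2 = b.(0 | 0 + a.0) ⊢ -b-> s4
  s3 = (0 | 0)\{a} ⊢ ·
  s4 = 0 | 0 + a.0 ⊢ -a-> s5
  s5 = 0 ⊢ ·
LTS(Q): 6 reachable states
  t0 = c.b.(0 | 0 + a.0) + a.(b.(0 | 0))\{a} ⊢ -a-> t1, -c-> t2
  t1 = (b.(0 | 0))\{a} ⊢ -b-> t3
  t2 = b.(0 | 0 + a.0) ⊢ -b-> t4
  t3 = (0 | 0)\{a} ⊢ ·
  t4 = 0 | 0 + a.0 ⊢ -a-> t5
  t5 = 0 ⊢ ·
Run σ = ⟨b⟩ on P: start {s0}
  after b @ step 1: {s2}
  ✓ P
Run σ = ⟨b⟩ on Q: start {t0}
  after b @ step 1: ∅  — Q cannot continue

b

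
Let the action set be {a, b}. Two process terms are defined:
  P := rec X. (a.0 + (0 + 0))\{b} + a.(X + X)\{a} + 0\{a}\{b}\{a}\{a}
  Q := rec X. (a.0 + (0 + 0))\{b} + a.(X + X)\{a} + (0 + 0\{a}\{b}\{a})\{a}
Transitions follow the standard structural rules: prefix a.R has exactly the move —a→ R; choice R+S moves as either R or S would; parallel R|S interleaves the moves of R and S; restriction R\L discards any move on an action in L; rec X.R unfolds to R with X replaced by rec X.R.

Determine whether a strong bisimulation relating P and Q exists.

P's transition system — 3 states:
  s0 = rec X. (a.0 + (0 + 0))\{b} + a.(X + X)\{a} + 0\{a}\{b}\{a}\{a} :: —a→ s1, —a→ s2
  s1 = ((rec X. (a.0 + (0 + 0))\{b} + a.(X + X)\{a} + 0\{a}\{b}\{a}\{a}) + (rec X. (a.0 + (0 + 0))\{b} + a.(X + X)\{a} + 0\{a}\{b}\{a}\{a}))\{a} :: deadlocked
  s2 = 0\{b} :: deadlocked
Q's transition system — 3 states:
  t0 = rec X. (a.0 + (0 + 0))\{b} + a.(X + X)\{a} + (0 + 0\{a}\{b}\{a})\{a} :: —a→ t1, —a→ t2
  t1 = ((rec X. (a.0 + (0 + 0))\{b} + a.(X + X)\{a} + (0 + 0\{a}\{b}\{a})\{a}) + (rec X. (a.0 + (0 + 0))\{b} + a.(X + X)\{a} + (0 + 0\{a}\{b}\{a})\{a}))\{a} :: deadlocked
  t2 = 0\{b} :: deadlocked
Bisimilarity quotient blocks:
  B0 = {s0, t0}
  B1 = {s1, s2, t1, t2}
s0 ∈ B0, t0 ∈ B0 → same block

P ~ Q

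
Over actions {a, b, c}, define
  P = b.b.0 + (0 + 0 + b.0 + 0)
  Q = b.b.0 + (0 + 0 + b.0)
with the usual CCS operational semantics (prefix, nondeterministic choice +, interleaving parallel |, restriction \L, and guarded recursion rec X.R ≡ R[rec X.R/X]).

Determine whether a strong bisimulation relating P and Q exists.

YES

Reachable graph of P (3 states):
  s0 = b.b.0 + (0 + 0 + b.0 + 0) ⊢ ··b··> s1, ··b··> s2
  s1 = 0 ⊢ ∅
  s2 = b.0 ⊢ ··b··> s1
Reachable graph of Q (3 states):
  t0 = b.b.0 + (0 + 0 + b.0) ⊢ ··b··> t1, ··b··> t2
  t1 = 0 ⊢ ∅
  t2 = b.0 ⊢ ··b··> t1
Bisimilarity quotient blocks:
  B0 = {s0, t0}
  B1 = {s2, t2}
  B2 = {s1, t1}
s0 ∈ B0, t0 ∈ B0 → same block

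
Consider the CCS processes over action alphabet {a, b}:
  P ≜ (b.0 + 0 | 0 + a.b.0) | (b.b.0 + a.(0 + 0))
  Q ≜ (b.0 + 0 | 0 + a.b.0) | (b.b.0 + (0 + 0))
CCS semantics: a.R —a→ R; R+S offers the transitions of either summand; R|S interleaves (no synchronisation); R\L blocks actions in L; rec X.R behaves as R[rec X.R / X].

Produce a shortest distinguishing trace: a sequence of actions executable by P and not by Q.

P's transition system — 12 states:
  p0 = (b.0 + 0 | 0 + a.b.0) | (b.b.0 + a.(0 + 0)) :: --a--▸ p1, --a--▸ p2, --b--▸ p3, --b--▸ p4
  p1 = (b.0 + 0 | 0 + a.b.0) | (0 + 0) :: --a--▸ p5, --b--▸ p6
  p2 = b.0 | (b.b.0 + a.(0 + 0)) :: --a--▸ p5, --b--▸ p4, --b--▸ p7
  p3 = (b.0 + 0 | 0 + a.b.0) | b.0 :: --a--▸ p7, --b--▸ p8, --b--▸ p9
  p4 = 0 | (b.b.0 + a.(0 + 0)) :: --a--▸ p6, --b--▸ p9
  p5 = b.0 | (0 + 0) :: --b--▸ p6
  p6 = 0 | (0 + 0) :: deadlocked
  p7 = b.0 | b.0 :: --b--▸ p10, --b--▸ p9
  p8 = (b.0 + 0 | 0 + a.b.0) | 0 :: --a--▸ p10, --b--▸ p11
  p9 = 0 | b.0 :: --b--▸ p11
  p10 = b.0 | 0 :: --b--▸ p11
  p11 = 0 | 0 :: deadlocked
Q's transition system — 9 states:
  q0 = (b.0 + 0 | 0 + a.b.0) | (b.b.0 + (0 + 0)) :: --a--▸ q1, --b--▸ q2, --b--▸ q3
  q1 = b.0 | (b.b.0 + (0 + 0)) :: --b--▸ q3, --b--▸ q4
  q2 = (b.0 + 0 | 0 + a.b.0) | b.0 :: --a--▸ q4, --b--▸ q5, --b--▸ q6
  q3 = 0 | (b.b.0 + (0 + 0)) :: --b--▸ q6
  q4 = b.0 | b.0 :: --b--▸ q6, --b--▸ q7
  q5 = (b.0 + 0 | 0 + a.b.0) | 0 :: --a--▸ q7, --b--▸ q8
  q6 = 0 | b.0 :: --b--▸ q8
  q7 = b.0 | 0 :: --b--▸ q8
  q8 = 0 | 0 :: deadlocked
Run σ = ⟨aa⟩ on P: start {p0}
  step 1 (a): {p1, p2}
  step 2 (a): {p5}
  ✓ P
Run σ = ⟨aa⟩ on Q: start {q0}
  step 1 (a): {q1}
  step 2 (a): ∅  — Q cannot continue

aa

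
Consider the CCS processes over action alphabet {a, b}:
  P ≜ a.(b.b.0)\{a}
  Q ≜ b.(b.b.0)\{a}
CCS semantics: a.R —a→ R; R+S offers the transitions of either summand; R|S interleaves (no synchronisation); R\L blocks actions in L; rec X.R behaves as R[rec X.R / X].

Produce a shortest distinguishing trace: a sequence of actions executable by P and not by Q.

LTS(P): 4 reachable states
  s0 = a.(b.b.0)\{a} ⊢ ··a··> s1
  s1 = (b.b.0)\{a} ⊢ ··b··> s2
  s2 = (b.0)\{a} ⊢ ··b··> s3
  s3 = 0\{a} ⊢ ∅
LTS(Q): 4 reachable states
  t0 = b.(b.b.0)\{a} ⊢ ··b··> t1
  t1 = (b.b.0)\{a} ⊢ ··b··> t2
  t2 = (b.0)\{a} ⊢ ··b··> t3
  t3 = 0\{a} ⊢ ∅
Trace ⟨a⟩ through P, begin at {s0}:
  after a @ step 1: {s1}
  ✓ P
Trace ⟨a⟩ through Q, begin at {t0}:
  after a @ step 1: ∅ (Q stuck)

a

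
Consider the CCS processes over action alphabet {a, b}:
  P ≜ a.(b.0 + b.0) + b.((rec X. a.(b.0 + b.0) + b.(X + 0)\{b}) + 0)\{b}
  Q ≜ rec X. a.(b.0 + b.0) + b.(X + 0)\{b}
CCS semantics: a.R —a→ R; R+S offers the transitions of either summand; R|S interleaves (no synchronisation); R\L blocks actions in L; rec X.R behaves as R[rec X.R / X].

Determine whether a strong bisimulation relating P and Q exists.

P ~ Q

Reachable graph of P (5 states):
  p0 = a.(b.0 + b.0) + b.((rec X. a.(b.0 + b.0) + b.(X + 0)\{b}) + 0)\{b} ⊢ —a→ p1, —b→ p2
  p1 = b.0 + b.0 ⊢ —b→ p3
  p2 = ((rec X. a.(b.0 + b.0) + b.(X + 0)\{b}) + 0)\{b} ⊢ —a→ p4
  p3 = 0 ⊢ deadlocked
  p4 = (b.0 + b.0)\{b} ⊢ deadlocked
Reachable graph of Q (5 states):
  q0 = rec X. a.(b.0 + b.0) + b.(X + 0)\{b} ⊢ —a→ q1, —b→ q2
  q1 = b.0 + b.0 ⊢ —b→ q3
  q2 = ((rec X. a.(b.0 + b.0) + b.(X + 0)\{b}) + 0)\{b} ⊢ —a→ q4
  q3 = 0 ⊢ deadlocked
  q4 = (b.0 + b.0)\{b} ⊢ deadlocked
Coarsest stable partition (strong bisimilarity classes):
  B0 = {p0, q0}
  B1 = {p1, q1}
  B2 = {p3, p4, q3, q4}
  B3 = {p2, q2}
p0 ∈ B0, q0 ∈ B0 → same block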